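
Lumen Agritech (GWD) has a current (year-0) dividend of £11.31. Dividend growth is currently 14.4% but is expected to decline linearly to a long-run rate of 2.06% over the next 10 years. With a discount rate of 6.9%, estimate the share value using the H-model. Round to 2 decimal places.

H-model: P₀ = D₀[(1+g_L) + H(g_S−g_L)]/(r−g_L), with H = 10/2 = 5.
P₀ = 11.31 × [(1+0.0206) + 5×(0.144−0.0206)] / (0.069−0.0206)
   = 11.31 × 1.6376 / 0.0484 = 382.6706

£382.67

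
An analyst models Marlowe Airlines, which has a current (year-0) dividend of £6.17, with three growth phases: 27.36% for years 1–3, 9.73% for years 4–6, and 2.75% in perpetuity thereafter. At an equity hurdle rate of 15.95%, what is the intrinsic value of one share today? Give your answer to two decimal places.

£98.33

Three-stage DDM. Project D₁…D_6; terminal Gordon value at t=6 with g = 0.0275; discount at r = 0.1595.
D_1 = 7.8581
D_2 = 10.0081
D_3 = 12.7463
D_4 = 13.9865
D_5 = 15.3474
D_6 = 16.8407
TV_6 = 17.3038/(0.1595−0.0275) = 131.0896
P₀ = Σ Dₜ/(1+r)ᵗ + TV_6/(1+r)^6 = 98.3328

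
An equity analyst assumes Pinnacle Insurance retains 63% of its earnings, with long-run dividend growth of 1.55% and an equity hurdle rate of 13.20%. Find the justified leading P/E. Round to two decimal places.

Payout ratio b = 1 − 0.63 = 0.37.
Justified leading P/E = b/(r−g) = 0.37/(0.132−0.0155) = 3.1760

3.18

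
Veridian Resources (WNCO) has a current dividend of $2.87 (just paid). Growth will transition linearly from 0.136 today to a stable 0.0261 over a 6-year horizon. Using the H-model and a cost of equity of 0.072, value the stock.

$84.77

H-model: P₀ = D₀[(1+g_L) + H(g_S−g_L)]/(r−g_L), with H = 6/2 = 3.
P₀ = 2.87 × [(1+0.0261) + 3×(0.136−0.0261)] / (0.072−0.0261)
   = 2.87 × 1.3558 / 0.0459 = 84.7744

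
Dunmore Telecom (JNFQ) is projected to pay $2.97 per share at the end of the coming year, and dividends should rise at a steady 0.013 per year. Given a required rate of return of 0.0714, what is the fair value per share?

$50.86

Gordon growth model: P₀ = D₁/(r − g), with D₁ = 2.97 given directly.
P₀ = 2.9700 / (0.0714 − 0.013) = 2.9700 / 0.0584 = 50.8562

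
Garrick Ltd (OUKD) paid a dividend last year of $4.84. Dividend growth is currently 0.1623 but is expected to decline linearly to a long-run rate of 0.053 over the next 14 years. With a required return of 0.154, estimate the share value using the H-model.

$87.12

H-model: P₀ = D₀[(1+g_L) + H(g_S−g_L)]/(r−g_L), with H = 14/2 = 7.
P₀ = 4.84 × [(1+0.053) + 7×(0.1623−0.053)] / (0.154−0.053)
   = 4.84 × 1.8181 / 0.101 = 87.1248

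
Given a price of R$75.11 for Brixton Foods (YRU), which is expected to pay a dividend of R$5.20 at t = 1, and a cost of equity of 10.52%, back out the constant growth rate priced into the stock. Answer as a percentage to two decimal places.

3.60%

From P₀ = D₁/(r − g), the implied growth is g = r − D₁/P₀.
g = 0.1052 − 5.20/75.11 = 0.1052 − 0.06923 = 0.03597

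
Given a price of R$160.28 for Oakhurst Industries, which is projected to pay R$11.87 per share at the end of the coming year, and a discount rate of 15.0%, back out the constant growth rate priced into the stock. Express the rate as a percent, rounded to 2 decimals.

From P₀ = D₁/(r − g), the implied growth is g = r − D₁/P₀.
g = 0.15 − 11.87/160.28 = 0.15 − 0.07406 = 0.07594

7.59%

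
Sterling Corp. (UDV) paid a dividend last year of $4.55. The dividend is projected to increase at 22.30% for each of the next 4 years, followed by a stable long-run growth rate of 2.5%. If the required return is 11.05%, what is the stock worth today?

$103.54

Two-stage DDM. Project D₁…D_4 at 0.223, terminal growth 0.025, discount at r = 0.1105.
D_1 = 5.5647
D_2 = 6.8056
D_3 = 8.3232
D_4 = 10.1793
Terminal value at t=4: TV = D_5/(r−g) = 10.4338/(0.1105−0.025) = 122.0324
P₀ = 5.5647/(1+0.1105)^1 + 6.8056/(1+0.1105)^2 + 8.3232/(1+0.1105)^3 + 10.1793/(1+0.1105)^4 + 122.0324/(1+0.1105)^4 = 103.5423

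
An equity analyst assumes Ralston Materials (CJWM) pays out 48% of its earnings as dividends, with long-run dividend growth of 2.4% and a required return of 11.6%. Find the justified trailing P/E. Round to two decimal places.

5.34

Justified trailing P/E = b(1+g)/(r−g) = 0.48×(1+0.024)/(0.116−0.024) = 5.3426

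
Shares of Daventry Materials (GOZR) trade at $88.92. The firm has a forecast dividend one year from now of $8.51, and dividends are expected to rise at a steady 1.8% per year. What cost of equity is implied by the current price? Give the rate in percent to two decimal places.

Rearranging the constant-growth DDM: r = D₁/P₀ + g.
r = 8.5100 / 88.92 + 0.018 = 0.09570 + 0.018 = 0.11370

11.37%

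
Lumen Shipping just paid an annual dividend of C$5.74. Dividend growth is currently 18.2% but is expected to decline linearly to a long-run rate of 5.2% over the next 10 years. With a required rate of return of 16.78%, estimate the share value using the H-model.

H-model: P₀ = D₀[(1+g_L) + H(g_S−g_L)]/(r−g_L), with H = 10/2 = 5.
P₀ = 5.74 × [(1+0.052) + 5×(0.182−0.052)] / (0.1678−0.052)
   = 5.74 × 1.7020 / 0.1158 = 84.3651

C$84.37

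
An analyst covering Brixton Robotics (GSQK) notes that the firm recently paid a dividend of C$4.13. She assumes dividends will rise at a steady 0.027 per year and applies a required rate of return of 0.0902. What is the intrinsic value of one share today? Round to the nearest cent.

C$67.11

Gordon growth model: P₀ = D₁/(r − g). D₁ = 4.13 × (1 + 0.027) = 4.2415.
P₀ = 4.2415 / (0.0902 − 0.027) = 4.2415 / 0.0632 = 67.1125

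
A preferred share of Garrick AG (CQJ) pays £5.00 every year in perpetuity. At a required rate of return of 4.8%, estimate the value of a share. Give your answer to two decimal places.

Zero-growth DDM (perpetuity): P₀ = D/r = 5.00 / 0.048 = 104.1667

£104.17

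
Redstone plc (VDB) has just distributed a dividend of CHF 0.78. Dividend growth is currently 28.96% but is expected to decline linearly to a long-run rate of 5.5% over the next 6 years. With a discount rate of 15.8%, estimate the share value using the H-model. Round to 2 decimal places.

CHF 13.32

H-model: P₀ = D₀[(1+g_L) + H(g_S−g_L)]/(r−g_L), with H = 6/2 = 3.
P₀ = 0.78 × [(1+0.055) + 3×(0.2896−0.055)] / (0.158−0.055)
   = 0.78 × 1.7588 / 0.103 = 13.3191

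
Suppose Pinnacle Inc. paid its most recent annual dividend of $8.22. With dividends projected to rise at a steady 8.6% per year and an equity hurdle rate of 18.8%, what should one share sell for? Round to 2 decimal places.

Gordon growth model: P₀ = D₁/(r − g). D₁ = 8.22 × (1 + 0.086) = 8.9269.
P₀ = 8.9269 / (0.188 − 0.086) = 8.9269 / 0.102 = 87.5188

$87.52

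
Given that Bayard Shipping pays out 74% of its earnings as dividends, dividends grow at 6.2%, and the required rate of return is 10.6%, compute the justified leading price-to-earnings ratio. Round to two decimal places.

Justified leading P/E = b/(r−g) = 0.74/(0.106−0.062) = 16.8182

16.82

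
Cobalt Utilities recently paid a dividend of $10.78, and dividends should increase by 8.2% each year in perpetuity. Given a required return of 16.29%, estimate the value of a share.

$144.18

Gordon growth model: P₀ = D₁/(r − g). D₁ = 10.78 × (1 + 0.082) = 11.6640.
P₀ = 11.6640 / (0.1629 − 0.082) = 11.6640 / 0.0809 = 144.1775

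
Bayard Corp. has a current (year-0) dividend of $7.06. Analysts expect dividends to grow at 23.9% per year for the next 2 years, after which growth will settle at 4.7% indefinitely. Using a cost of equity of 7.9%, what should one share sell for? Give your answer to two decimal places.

$322.00

Two-stage DDM. Project D₁…D_2 at 0.239, terminal growth 0.047, discount at r = 0.079.
D_1 = 8.7473
D_2 = 10.8380
Terminal value at t=2: TV = D_3/(r−g) = 11.3473/(0.079−0.047) = 354.6043
P₀ = 8.7473/(1+0.079)^1 + 10.8380/(1+0.079)^2 + 354.6043/(1+0.079)^2 = 321.9957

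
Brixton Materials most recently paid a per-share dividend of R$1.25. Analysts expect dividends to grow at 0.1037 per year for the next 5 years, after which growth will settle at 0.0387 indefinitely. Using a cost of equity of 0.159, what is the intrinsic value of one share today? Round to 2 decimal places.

Two-stage DDM. Project D₁…D_5 at 0.1037, terminal growth 0.0387, discount at r = 0.159.
D_1 = 1.3796
D_2 = 1.5227
D_3 = 1.6806
D_4 = 1.8549
D_5 = 2.0472
Terminal value at t=5: TV = D_6/(r−g) = 2.1265/(0.159−0.0387) = 17.6762
P₀ = 1.3796/(1+0.159)^1 + 1.5227/(1+0.159)^2 + 1.6806/(1+0.159)^3 + 1.8549/(1+0.159)^4 + 2.0472/(1+0.159)^5 + 17.6762/(1+0.159)^5 = 13.8625

R$13.86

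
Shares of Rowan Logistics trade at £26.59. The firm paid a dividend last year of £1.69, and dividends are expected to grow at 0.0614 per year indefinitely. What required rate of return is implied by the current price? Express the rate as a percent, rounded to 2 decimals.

Rearranging the constant-growth DDM: r = D₁/P₀ + g.
D₁ = 1.69 × (1 + 0.0614) = 1.7938.
r = 1.7938 / 26.59 + 0.0614 = 0.06746 + 0.0614 = 0.12886

12.89%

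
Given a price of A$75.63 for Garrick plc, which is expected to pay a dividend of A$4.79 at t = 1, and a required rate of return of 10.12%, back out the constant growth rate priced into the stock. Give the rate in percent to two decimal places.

From P₀ = D₁/(r − g), the implied growth is g = r − D₁/P₀.
g = 0.1012 − 4.79/75.63 = 0.1012 − 0.06333 = 0.03787

3.79%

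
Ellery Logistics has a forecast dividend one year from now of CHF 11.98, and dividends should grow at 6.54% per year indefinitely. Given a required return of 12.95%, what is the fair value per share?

CHF 186.90

Gordon growth model: P₀ = D₁/(r − g), with D₁ = 11.98 given directly.
P₀ = 11.9800 / (0.1295 − 0.0654) = 11.9800 / 0.0641 = 186.8955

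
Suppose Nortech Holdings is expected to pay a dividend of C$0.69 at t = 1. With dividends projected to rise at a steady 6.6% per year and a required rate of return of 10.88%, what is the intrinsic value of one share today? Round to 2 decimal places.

Gordon growth model: P₀ = D₁/(r − g), with D₁ = 0.69 given directly.
P₀ = 0.6900 / (0.1088 − 0.066) = 0.6900 / 0.0428 = 16.1215

C$16.12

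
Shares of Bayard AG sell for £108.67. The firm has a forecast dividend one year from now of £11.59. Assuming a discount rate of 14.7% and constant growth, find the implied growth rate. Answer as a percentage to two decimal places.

From P₀ = D₁/(r − g), the implied growth is g = r − D₁/P₀.
g = 0.147 − 11.59/108.67 = 0.147 − 0.10665 = 0.04035

4.03%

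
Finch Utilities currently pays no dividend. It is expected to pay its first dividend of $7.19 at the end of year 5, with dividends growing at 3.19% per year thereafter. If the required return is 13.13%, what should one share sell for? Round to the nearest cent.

Deferred-dividend DDM. At t=4 the remaining stream is a growing perpetuity with first payment D_5 = 7.19.
V_4 = D_5/(r−g) = 7.19/(0.1313−0.0319) = 72.3340
P₀ = V_4/(1+r)^4 = 72.3340/(1+0.1313)^4 = 44.1602

$44.16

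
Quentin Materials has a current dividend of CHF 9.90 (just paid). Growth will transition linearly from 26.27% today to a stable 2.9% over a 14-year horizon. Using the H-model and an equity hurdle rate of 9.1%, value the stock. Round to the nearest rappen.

CHF 425.52

H-model: P₀ = D₀[(1+g_L) + H(g_S−g_L)]/(r−g_L), with H = 14/2 = 7.
P₀ = 9.90 × [(1+0.029) + 7×(0.2627−0.029)] / (0.091−0.029)
   = 9.90 × 2.6649 / 0.062 = 425.5244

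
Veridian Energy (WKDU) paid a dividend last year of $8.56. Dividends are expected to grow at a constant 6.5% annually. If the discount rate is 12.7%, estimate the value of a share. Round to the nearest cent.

Gordon growth model: P₀ = D₁/(r − g). D₁ = 8.56 × (1 + 0.065) = 9.1164.
P₀ = 9.1164 / (0.127 − 0.065) = 9.1164 / 0.062 = 147.0387

$147.04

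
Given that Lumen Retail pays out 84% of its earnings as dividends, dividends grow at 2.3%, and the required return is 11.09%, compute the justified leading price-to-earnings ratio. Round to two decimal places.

9.56

Justified leading P/E = b/(r−g) = 0.84/(0.1109−0.023) = 9.5563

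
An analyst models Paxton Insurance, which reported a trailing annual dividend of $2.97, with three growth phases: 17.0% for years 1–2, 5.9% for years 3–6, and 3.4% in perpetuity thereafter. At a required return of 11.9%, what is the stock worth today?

$49.37

Three-stage DDM. Project D₁…D_6; terminal Gordon value at t=6 with g = 0.034; discount at r = 0.119.
D_1 = 3.4749
D_2 = 4.0656
D_3 = 4.3055
D_4 = 4.5595
D_5 = 4.8285
D_6 = 5.1134
TV_6 = 5.2873/(0.119−0.034) = 62.2033
P₀ = Σ Dₜ/(1+r)ᵗ + TV_6/(1+r)^6 = 49.3732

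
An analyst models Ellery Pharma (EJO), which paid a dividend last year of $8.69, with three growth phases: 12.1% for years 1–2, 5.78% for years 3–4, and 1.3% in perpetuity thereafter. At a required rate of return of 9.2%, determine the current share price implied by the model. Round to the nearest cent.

$145.73

Three-stage DDM. Project D₁…D_4; terminal Gordon value at t=4 with g = 0.013; discount at r = 0.092.
D_1 = 9.7415
D_2 = 10.9202
D_3 = 11.5514
D_4 = 12.2191
TV_4 = 12.3779/(0.092−0.013) = 156.6825
P₀ = Σ Dₜ/(1+r)ᵗ + TV_4/(1+r)^4 = 145.7293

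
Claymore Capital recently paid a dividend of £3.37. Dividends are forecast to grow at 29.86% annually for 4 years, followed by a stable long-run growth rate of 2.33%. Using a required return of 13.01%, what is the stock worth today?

Two-stage DDM. Project D₁…D_4 at 0.2986, terminal growth 0.0233, discount at r = 0.1301.
D_1 = 4.3763
D_2 = 5.6830
D_3 = 7.3800
D_4 = 9.5837
Terminal value at t=4: TV = D_5/(r−g) = 9.8070/(0.1301−0.0233) = 91.8255
P₀ = 4.3763/(1+0.1301)^1 + 5.6830/(1+0.1301)^2 + 7.3800/(1+0.1301)^3 + 9.5837/(1+0.1301)^4 + 91.8255/(1+0.1301)^4 = 75.6098

£75.61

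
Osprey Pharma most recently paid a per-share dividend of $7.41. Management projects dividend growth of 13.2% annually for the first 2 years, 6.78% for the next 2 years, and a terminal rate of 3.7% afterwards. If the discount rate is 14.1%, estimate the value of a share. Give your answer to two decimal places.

$91.55

Three-stage DDM. Project D₁…D_4; terminal Gordon value at t=4 with g = 0.037; discount at r = 0.141.
D_1 = 8.3881
D_2 = 9.4954
D_3 = 10.1391
D_4 = 10.8266
TV_4 = 11.2272/(0.141−0.037) = 107.9534
P₀ = Σ Dₜ/(1+r)ᵗ + TV_4/(1+r)^4 = 91.5518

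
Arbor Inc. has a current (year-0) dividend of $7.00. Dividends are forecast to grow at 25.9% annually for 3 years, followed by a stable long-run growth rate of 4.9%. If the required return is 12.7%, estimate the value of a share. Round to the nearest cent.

Two-stage DDM. Project D₁…D_3 at 0.259, terminal growth 0.049, discount at r = 0.127.
D_1 = 8.8130
D_2 = 11.0956
D_3 = 13.9693
Terminal value at t=3: TV = D_4/(r−g) = 14.6538/(0.127−0.049) = 187.8694
P₀ = 8.8130/(1+0.127)^1 + 11.0956/(1+0.127)^2 + 13.9693/(1+0.127)^3 + 187.8694/(1+0.127)^3 = 157.5601

$157.56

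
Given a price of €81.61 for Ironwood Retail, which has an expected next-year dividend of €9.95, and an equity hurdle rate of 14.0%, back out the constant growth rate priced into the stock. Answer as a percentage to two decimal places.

From P₀ = D₁/(r − g), the implied growth is g = r − D₁/P₀.
g = 0.14 − 9.95/81.61 = 0.14 − 0.12192 = 0.01808

1.81%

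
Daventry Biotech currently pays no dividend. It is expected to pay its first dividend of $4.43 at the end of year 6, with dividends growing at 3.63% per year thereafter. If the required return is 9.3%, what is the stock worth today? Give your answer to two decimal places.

$50.09

Deferred-dividend DDM. At t=5 the remaining stream is a growing perpetuity with first payment D_6 = 4.43.
V_5 = D_6/(r−g) = 4.43/(0.093−0.0363) = 78.1305
P₀ = V_5/(1+r)^5 = 78.1305/(1+0.093)^5 = 50.0864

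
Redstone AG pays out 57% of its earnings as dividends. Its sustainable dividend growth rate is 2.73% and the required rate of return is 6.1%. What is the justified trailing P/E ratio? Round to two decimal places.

17.38

Justified trailing P/E = b(1+g)/(r−g) = 0.57×(1+0.0273)/(0.061−0.0273) = 17.3757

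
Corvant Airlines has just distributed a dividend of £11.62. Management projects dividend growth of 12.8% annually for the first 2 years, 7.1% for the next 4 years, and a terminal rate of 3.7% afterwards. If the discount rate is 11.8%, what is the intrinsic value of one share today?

Three-stage DDM. Project D₁…D_6; terminal Gordon value at t=6 with g = 0.037; discount at r = 0.118.
D_1 = 13.1074
D_2 = 14.7851
D_3 = 15.8348
D_4 = 16.9591
D_5 = 18.1632
D_6 = 19.4528
TV_6 = 20.1726/(0.118−0.037) = 249.0439
P₀ = Σ Dₜ/(1+r)ᵗ + TV_6/(1+r)^6 = 193.6336

£193.63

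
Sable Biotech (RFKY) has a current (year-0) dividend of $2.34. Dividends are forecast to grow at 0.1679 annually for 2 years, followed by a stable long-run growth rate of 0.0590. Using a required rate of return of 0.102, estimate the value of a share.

$69.84

Two-stage DDM. Project D₁…D_2 at 0.1679, terminal growth 0.059, discount at r = 0.102.
D_1 = 2.7329
D_2 = 3.1917
Terminal value at t=2: TV = D_3/(r−g) = 3.3801/(0.102−0.059) = 78.6058
P₀ = 2.7329/(1+0.102)^1 + 3.1917/(1+0.102)^2 + 78.6058/(1+0.102)^2 = 69.8361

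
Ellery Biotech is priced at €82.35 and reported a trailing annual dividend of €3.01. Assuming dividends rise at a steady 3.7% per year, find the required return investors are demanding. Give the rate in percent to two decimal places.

Rearranging the constant-growth DDM: r = D₁/P₀ + g.
D₁ = 3.01 × (1 + 0.037) = 3.1214.
r = 3.1214 / 82.35 + 0.037 = 0.03790 + 0.037 = 0.07490

7.49%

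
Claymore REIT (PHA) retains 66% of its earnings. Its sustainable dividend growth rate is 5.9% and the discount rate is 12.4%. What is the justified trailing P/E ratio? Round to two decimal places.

Payout ratio b = 1 − 0.66 = 0.34.
Justified trailing P/E = b(1+g)/(r−g) = 0.34×(1+0.059)/(0.124−0.059) = 5.5394

5.54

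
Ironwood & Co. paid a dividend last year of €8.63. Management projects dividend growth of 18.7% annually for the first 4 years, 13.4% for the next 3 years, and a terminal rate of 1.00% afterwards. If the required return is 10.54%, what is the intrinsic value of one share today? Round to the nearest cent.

Three-stage DDM. Project D₁…D_7; terminal Gordon value at t=7 with g = 0.01; discount at r = 0.1054.
D_1 = 10.2438
D_2 = 12.1594
D_3 = 14.4332
D_4 = 17.1322
D_5 = 19.4279
D_6 = 22.0313
D_7 = 24.9835
TV_7 = 25.2333/(0.1054−0.01) = 264.5001
P₀ = Σ Dₜ/(1+r)ᵗ + TV_7/(1+r)^7 = 208.7708

€208.77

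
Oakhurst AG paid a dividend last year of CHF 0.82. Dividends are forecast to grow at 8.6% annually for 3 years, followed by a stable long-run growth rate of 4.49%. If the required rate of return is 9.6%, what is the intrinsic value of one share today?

Two-stage DDM. Project D₁…D_3 at 0.086, terminal growth 0.0449, discount at r = 0.096.
D_1 = 0.8905
D_2 = 0.9671
D_3 = 1.0503
Terminal value at t=3: TV = D_4/(r−g) = 1.0974/(0.096−0.0449) = 21.4762
P₀ = 0.8905/(1+0.096)^1 + 0.9671/(1+0.096)^2 + 1.0503/(1+0.096)^3 + 21.4762/(1+0.096)^3 = 18.7281

CHF 18.73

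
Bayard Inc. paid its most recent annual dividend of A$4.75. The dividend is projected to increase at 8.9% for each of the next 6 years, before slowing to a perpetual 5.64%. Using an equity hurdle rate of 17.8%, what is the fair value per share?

A$47.60

Two-stage DDM. Project D₁…D_6 at 0.089, terminal growth 0.0564, discount at r = 0.178.
D_1 = 5.1727
D_2 = 5.6331
D_3 = 6.1345
D_4 = 6.6804
D_5 = 7.2750
D_6 = 7.9225
Terminal value at t=6: TV = D_7/(r−g) = 8.3693/(0.178−0.0564) = 68.8265
P₀ = 5.1727/(1+0.178)^1 + 5.6331/(1+0.178)^2 + 6.1345/(1+0.178)^3 + 6.6804/(1+0.178)^4 + 7.2750/(1+0.178)^5 + 7.9225/(1+0.178)^6 + 68.8265/(1+0.178)^6 = 47.6005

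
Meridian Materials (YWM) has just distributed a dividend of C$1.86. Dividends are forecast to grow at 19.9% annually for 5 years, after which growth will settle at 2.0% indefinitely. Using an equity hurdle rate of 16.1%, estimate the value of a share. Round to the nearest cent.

Two-stage DDM. Project D₁…D_5 at 0.199, terminal growth 0.02, discount at r = 0.161.
D_1 = 2.2301
D_2 = 2.6739
D_3 = 3.2061
D_4 = 3.8441
D_5 = 4.6090
Terminal value at t=5: TV = D_6/(r−g) = 4.7012/(0.161−0.02) = 33.3419
P₀ = 2.2301/(1+0.161)^1 + 2.6739/(1+0.161)^2 + 3.2061/(1+0.161)^3 + 3.8441/(1+0.161)^4 + 4.6090/(1+0.161)^5 + 33.3419/(1+0.161)^5 = 26.0603

C$26.06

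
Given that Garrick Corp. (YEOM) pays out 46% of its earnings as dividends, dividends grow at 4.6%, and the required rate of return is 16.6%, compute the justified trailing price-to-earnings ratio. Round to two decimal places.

4.01

Justified trailing P/E = b(1+g)/(r−g) = 0.46×(1+0.046)/(0.166−0.046) = 4.0097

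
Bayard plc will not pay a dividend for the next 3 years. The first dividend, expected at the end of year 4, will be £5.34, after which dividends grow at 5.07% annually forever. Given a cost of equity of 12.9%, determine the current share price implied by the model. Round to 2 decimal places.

£47.39

Deferred-dividend DDM. At t=3 the remaining stream is a growing perpetuity with first payment D_4 = 5.34.
V_3 = D_4/(r−g) = 5.34/(0.129−0.0507) = 68.1992
P₀ = V_3/(1+r)^3 = 68.1992/(1+0.129)^3 = 47.3912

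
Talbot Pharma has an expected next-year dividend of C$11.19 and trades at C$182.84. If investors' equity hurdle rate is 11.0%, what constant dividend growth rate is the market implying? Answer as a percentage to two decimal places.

4.88%

From P₀ = D₁/(r − g), the implied growth is g = r − D₁/P₀.
g = 0.11 − 11.19/182.84 = 0.11 − 0.06120 = 0.04880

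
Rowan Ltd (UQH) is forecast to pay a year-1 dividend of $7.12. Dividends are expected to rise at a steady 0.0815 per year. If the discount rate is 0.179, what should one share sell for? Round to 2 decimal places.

$73.03

Gordon growth model: P₀ = D₁/(r − g), with D₁ = 7.12 given directly.
P₀ = 7.1200 / (0.179 − 0.0815) = 7.1200 / 0.0975 = 73.0256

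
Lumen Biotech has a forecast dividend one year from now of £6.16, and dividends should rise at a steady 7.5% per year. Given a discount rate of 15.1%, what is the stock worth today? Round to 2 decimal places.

£81.05

Gordon growth model: P₀ = D₁/(r − g), with D₁ = 6.16 given directly.
P₀ = 6.1600 / (0.151 − 0.075) = 6.1600 / 0.076 = 81.0526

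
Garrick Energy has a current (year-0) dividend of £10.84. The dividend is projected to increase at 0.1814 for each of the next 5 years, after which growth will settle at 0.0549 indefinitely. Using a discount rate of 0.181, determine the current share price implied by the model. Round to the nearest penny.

£145.09

Two-stage DDM. Project D₁…D_5 at 0.1814, terminal growth 0.0549, discount at r = 0.181.
D_1 = 12.8064
D_2 = 15.1295
D_3 = 17.8739
D_4 = 21.1163
D_5 = 24.9468
Terminal value at t=5: TV = D_6/(r−g) = 26.3163/(0.181−0.0549) = 208.6942
P₀ = 12.8064/(1+0.181)^1 + 15.1295/(1+0.181)^2 + 17.8739/(1+0.181)^3 + 21.1163/(1+0.181)^4 + 24.9468/(1+0.181)^5 + 208.6942/(1+0.181)^5 = 145.0917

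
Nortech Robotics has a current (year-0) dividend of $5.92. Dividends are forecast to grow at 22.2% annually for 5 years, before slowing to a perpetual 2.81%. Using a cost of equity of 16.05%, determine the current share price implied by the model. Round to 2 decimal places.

Two-stage DDM. Project D₁…D_5 at 0.222, terminal growth 0.0281, discount at r = 0.1605.
D_1 = 7.2342
D_2 = 8.8402
D_3 = 10.8028
D_4 = 13.2010
D_5 = 16.1316
Terminal value at t=5: TV = D_6/(r−g) = 16.5849/(0.1605−0.0281) = 125.2637
P₀ = 7.2342/(1+0.1605)^1 + 8.8402/(1+0.1605)^2 + 10.8028/(1+0.1605)^3 + 13.2010/(1+0.1605)^4 + 16.1316/(1+0.1605)^5 + 125.2637/(1+0.1605)^5 = 94.1632

$94.16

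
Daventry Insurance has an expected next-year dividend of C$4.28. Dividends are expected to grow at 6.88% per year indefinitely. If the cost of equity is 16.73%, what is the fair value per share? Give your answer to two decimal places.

C$43.45

Gordon growth model: P₀ = D₁/(r − g), with D₁ = 4.28 given directly.
P₀ = 4.2800 / (0.1673 − 0.0688) = 4.2800 / 0.0985 = 43.4518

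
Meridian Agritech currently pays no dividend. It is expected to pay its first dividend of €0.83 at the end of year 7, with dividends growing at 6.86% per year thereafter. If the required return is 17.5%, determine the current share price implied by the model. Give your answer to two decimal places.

Deferred-dividend DDM. At t=6 the remaining stream is a growing perpetuity with first payment D_7 = 0.83.
V_6 = D_7/(r−g) = 0.83/(0.175−0.0686) = 7.8008
P₀ = V_6/(1+r)^6 = 7.8008/(1+0.175)^6 = 2.9642

€2.96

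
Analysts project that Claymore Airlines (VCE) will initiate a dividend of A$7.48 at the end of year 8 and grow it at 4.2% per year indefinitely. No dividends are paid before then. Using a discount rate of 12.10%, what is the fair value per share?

Deferred-dividend DDM. At t=7 the remaining stream is a growing perpetuity with first payment D_8 = 7.48.
V_7 = D_8/(r−g) = 7.48/(0.121−0.042) = 94.6835
P₀ = V_7/(1+r)^7 = 94.6835/(1+0.121)^7 = 42.5633

A$42.56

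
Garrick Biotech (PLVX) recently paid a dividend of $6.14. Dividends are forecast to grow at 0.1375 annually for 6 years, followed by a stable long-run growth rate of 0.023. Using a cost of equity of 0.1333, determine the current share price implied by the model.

Two-stage DDM. Project D₁…D_6 at 0.1375, terminal growth 0.023, discount at r = 0.1333.
D_1 = 6.9842
D_2 = 7.9446
D_3 = 9.0370
D_4 = 10.2795
D_5 = 11.6930
D_6 = 13.3008
Terminal value at t=6: TV = D_7/(r−g) = 13.6067/(0.1333−0.023) = 123.3607
P₀ = 6.9842/(1+0.1333)^1 + 7.9446/(1+0.1333)^2 + 9.0370/(1+0.1333)^3 + 10.2795/(1+0.1333)^4 + 11.6930/(1+0.1333)^5 + 13.3008/(1+0.1333)^6 + 123.3607/(1+0.1333)^6 = 95.5456

$95.55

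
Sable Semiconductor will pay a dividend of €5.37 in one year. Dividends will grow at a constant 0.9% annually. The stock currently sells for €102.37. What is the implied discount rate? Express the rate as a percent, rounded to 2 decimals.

6.15%

Rearranging the constant-growth DDM: r = D₁/P₀ + g.
r = 5.3700 / 102.37 + 0.009 = 0.05246 + 0.009 = 0.06146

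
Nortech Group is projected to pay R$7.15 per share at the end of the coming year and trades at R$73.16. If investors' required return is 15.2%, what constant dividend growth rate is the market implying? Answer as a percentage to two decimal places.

From P₀ = D₁/(r − g), the implied growth is g = r − D₁/P₀.
g = 0.152 − 7.15/73.16 = 0.152 − 0.09773 = 0.05427

5.43%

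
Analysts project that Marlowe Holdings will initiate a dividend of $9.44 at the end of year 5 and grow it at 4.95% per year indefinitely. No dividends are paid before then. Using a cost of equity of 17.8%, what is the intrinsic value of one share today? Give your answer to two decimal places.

Deferred-dividend DDM. At t=4 the remaining stream is a growing perpetuity with first payment D_5 = 9.44.
V_4 = D_5/(r−g) = 9.44/(0.178−0.0495) = 73.4630
P₀ = V_4/(1+r)^4 = 73.4630/(1+0.178)^4 = 38.1494

$38.15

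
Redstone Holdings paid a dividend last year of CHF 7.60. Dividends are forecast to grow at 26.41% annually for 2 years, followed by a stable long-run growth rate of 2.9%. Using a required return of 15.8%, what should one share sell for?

Two-stage DDM. Project D₁…D_2 at 0.2641, terminal growth 0.029, discount at r = 0.158.
D_1 = 9.6072
D_2 = 12.1444
Terminal value at t=2: TV = D_3/(r−g) = 12.4966/(0.158−0.029) = 96.8729
P₀ = 9.6072/(1+0.158)^1 + 12.1444/(1+0.158)^2 + 96.8729/(1+0.158)^2 = 89.5940

CHF 89.59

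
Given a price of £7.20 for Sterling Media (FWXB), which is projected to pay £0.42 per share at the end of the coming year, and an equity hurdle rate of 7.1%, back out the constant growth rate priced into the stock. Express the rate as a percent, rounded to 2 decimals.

From P₀ = D₁/(r − g), the implied growth is g = r − D₁/P₀.
g = 0.071 − 0.42/7.20 = 0.071 − 0.05833 = 0.01267

1.27%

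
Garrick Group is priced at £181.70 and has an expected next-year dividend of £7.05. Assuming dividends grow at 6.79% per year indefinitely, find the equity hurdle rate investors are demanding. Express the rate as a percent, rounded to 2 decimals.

10.67%

Rearranging the constant-growth DDM: r = D₁/P₀ + g.
r = 7.0500 / 181.70 + 0.0679 = 0.03880 + 0.0679 = 0.10670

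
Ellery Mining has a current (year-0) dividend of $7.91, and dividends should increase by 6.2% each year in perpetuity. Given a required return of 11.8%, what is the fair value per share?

Gordon growth model: P₀ = D₁/(r − g). D₁ = 7.91 × (1 + 0.062) = 8.4004.
P₀ = 8.4004 / (0.118 − 0.062) = 8.4004 / 0.056 = 150.0075

$150.01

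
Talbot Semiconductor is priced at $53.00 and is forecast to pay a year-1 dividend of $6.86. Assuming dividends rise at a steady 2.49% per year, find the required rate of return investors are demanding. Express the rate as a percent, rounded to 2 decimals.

15.43%

Rearranging the constant-growth DDM: r = D₁/P₀ + g.
r = 6.8600 / 53.00 + 0.0249 = 0.12943 + 0.0249 = 0.15433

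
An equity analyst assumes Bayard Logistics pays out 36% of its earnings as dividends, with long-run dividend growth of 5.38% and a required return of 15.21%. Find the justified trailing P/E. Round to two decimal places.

3.86

Justified trailing P/E = b(1+g)/(r−g) = 0.36×(1+0.0538)/(0.1521−0.0538) = 3.8593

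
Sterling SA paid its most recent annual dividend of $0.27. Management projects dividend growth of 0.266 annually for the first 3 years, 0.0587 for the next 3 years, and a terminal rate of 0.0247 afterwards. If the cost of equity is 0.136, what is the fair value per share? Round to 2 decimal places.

Three-stage DDM. Project D₁…D_6; terminal Gordon value at t=6 with g = 0.0247; discount at r = 0.136.
D_1 = 0.3418
D_2 = 0.4327
D_3 = 0.5479
D_4 = 0.5800
D_5 = 0.6141
D_6 = 0.6501
TV_6 = 0.6662/(0.136−0.0247) = 5.9853
P₀ = Σ Dₜ/(1+r)ᵗ + TV_6/(1+r)^6 = 4.7702

$4.77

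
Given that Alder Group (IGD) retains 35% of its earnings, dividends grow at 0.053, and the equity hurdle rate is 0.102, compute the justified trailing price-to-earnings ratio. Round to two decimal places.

Payout ratio b = 1 − 0.35 = 0.65.
Justified trailing P/E = b(1+g)/(r−g) = 0.65×(1+0.053)/(0.102−0.053) = 13.9684

13.97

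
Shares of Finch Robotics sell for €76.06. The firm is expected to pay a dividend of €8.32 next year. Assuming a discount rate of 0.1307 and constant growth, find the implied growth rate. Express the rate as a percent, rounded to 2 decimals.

2.13%

From P₀ = D₁/(r − g), the implied growth is g = r − D₁/P₀.
g = 0.1307 − 8.32/76.06 = 0.1307 − 0.10939 = 0.02131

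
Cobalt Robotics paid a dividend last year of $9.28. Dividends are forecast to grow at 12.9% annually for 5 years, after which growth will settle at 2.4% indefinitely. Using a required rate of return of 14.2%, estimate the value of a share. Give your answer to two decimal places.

$120.89

Two-stage DDM. Project D₁…D_5 at 0.129, terminal growth 0.024, discount at r = 0.142.
D_1 = 10.4771
D_2 = 11.8287
D_3 = 13.3546
D_4 = 15.0773
D_5 = 17.0223
Terminal value at t=5: TV = D_6/(r−g) = 17.4308/(0.142−0.024) = 147.7188
P₀ = 10.4771/(1+0.142)^1 + 11.8287/(1+0.142)^2 + 13.3546/(1+0.142)^3 + 15.0773/(1+0.142)^4 + 17.0223/(1+0.142)^5 + 147.7188/(1+0.142)^5 = 120.8903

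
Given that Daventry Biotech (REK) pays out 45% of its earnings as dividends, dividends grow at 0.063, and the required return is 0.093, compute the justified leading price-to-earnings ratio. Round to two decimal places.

Justified leading P/E = b/(r−g) = 0.45/(0.093−0.063) = 15.0000

15.00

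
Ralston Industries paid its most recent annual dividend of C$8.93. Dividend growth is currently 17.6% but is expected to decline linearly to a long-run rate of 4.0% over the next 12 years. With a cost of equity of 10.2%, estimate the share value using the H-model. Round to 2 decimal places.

C$267.32

H-model: P₀ = D₀[(1+g_L) + H(g_S−g_L)]/(r−g_L), with H = 12/2 = 6.
P₀ = 8.93 × [(1+0.04) + 6×(0.176−0.04)] / (0.102−0.04)
   = 8.93 × 1.8560 / 0.062 = 267.3239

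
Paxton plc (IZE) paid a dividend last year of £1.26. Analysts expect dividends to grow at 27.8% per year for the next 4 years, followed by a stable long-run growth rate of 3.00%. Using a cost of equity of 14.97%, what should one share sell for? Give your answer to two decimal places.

Two-stage DDM. Project D₁…D_4 at 0.278, terminal growth 0.03, discount at r = 0.1497.
D_1 = 1.6103
D_2 = 2.0579
D_3 = 2.6300
D_4 = 3.3612
Terminal value at t=4: TV = D_5/(r−g) = 3.4620/(0.1497−0.03) = 28.9226
P₀ = 1.6103/(1+0.1497)^1 + 2.0579/(1+0.1497)^2 + 2.6300/(1+0.1497)^3 + 3.3612/(1+0.1497)^4 + 28.9226/(1+0.1497)^4 = 23.1658

£23.17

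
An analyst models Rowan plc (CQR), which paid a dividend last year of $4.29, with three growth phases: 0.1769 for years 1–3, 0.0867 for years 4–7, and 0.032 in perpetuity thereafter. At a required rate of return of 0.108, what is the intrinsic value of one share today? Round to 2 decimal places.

$98.73

Three-stage DDM. Project D₁…D_7; terminal Gordon value at t=7 with g = 0.032; discount at r = 0.108.
D_1 = 5.0489
D_2 = 5.9421
D_3 = 6.9932
D_4 = 7.5995
D_5 = 8.2584
D_6 = 8.9744
D_7 = 9.7525
TV_7 = 10.0645/(0.108−0.032) = 132.4283
P₀ = Σ Dₜ/(1+r)ᵗ + TV_7/(1+r)^7 = 98.7285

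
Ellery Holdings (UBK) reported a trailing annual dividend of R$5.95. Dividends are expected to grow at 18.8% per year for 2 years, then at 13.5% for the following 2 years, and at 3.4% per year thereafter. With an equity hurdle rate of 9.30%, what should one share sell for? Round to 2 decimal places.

Three-stage DDM. Project D₁…D_4; terminal Gordon value at t=4 with g = 0.034; discount at r = 0.093.
D_1 = 7.0686
D_2 = 8.3975
D_3 = 9.5312
D_4 = 10.8179
TV_4 = 11.1857/(0.093−0.034) = 189.5877
P₀ = Σ Dₜ/(1+r)ᵗ + TV_4/(1+r)^4 = 161.2158

R$161.22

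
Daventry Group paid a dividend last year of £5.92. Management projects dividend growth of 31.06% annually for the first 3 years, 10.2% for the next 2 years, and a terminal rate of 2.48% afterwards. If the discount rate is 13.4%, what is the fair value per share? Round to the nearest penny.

£122.39

Three-stage DDM. Project D₁…D_5; terminal Gordon value at t=5 with g = 0.0248; discount at r = 0.134.
D_1 = 7.7588
D_2 = 10.1686
D_3 = 13.3270
D_4 = 14.6863
D_5 = 16.1844
TV_5 = 16.5857/(0.134−0.0248) = 151.8839
P₀ = Σ Dₜ/(1+r)ᵗ + TV_5/(1+r)^5 = 122.3925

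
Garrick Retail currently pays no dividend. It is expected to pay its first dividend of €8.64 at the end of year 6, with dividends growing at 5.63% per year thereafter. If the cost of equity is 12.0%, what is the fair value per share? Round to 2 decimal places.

Deferred-dividend DDM. At t=5 the remaining stream is a growing perpetuity with first payment D_6 = 8.64.
V_5 = D_6/(r−g) = 8.64/(0.12−0.0563) = 135.6358
P₀ = V_5/(1+r)^5 = 135.6358/(1+0.12)^5 = 76.9634

€76.96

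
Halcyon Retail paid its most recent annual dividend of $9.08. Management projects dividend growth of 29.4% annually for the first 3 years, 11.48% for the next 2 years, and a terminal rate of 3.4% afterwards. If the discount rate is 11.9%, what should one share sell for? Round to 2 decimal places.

$234.13

Three-stage DDM. Project D₁…D_5; terminal Gordon value at t=5 with g = 0.034; discount at r = 0.119.
D_1 = 11.7495
D_2 = 15.2039
D_3 = 19.6738
D_4 = 21.9324
D_5 = 24.4502
TV_5 = 25.2815/(0.119−0.034) = 297.4296
P₀ = Σ Dₜ/(1+r)ᵗ + TV_5/(1+r)^5 = 234.1323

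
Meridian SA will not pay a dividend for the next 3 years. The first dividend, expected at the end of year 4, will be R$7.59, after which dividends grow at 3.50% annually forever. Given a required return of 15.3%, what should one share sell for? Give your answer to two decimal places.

R$41.96

Deferred-dividend DDM. At t=3 the remaining stream is a growing perpetuity with first payment D_4 = 7.59.
V_3 = D_4/(r−g) = 7.59/(0.153−0.035) = 64.3220
P₀ = V_3/(1+r)^3 = 64.3220/(1+0.153)^3 = 41.9635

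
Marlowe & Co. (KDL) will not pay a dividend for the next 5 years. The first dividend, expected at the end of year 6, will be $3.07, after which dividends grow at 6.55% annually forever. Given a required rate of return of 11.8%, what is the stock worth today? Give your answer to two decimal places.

Deferred-dividend DDM. At t=5 the remaining stream is a growing perpetuity with first payment D_6 = 3.07.
V_5 = D_6/(r−g) = 3.07/(0.118−0.0655) = 58.4762
P₀ = V_5/(1+r)^5 = 58.4762/(1+0.118)^5 = 33.4788

$33.48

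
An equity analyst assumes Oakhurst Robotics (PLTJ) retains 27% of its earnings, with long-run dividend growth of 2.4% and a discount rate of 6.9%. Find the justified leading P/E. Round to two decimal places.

Payout ratio b = 1 − 0.27 = 0.73.
Justified leading P/E = b/(r−g) = 0.73/(0.069−0.024) = 16.2222

16.22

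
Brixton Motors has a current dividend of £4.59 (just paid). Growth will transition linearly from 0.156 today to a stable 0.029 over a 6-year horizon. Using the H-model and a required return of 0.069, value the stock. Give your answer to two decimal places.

H-model: P₀ = D₀[(1+g_L) + H(g_S−g_L)]/(r−g_L), with H = 6/2 = 3.
P₀ = 4.59 × [(1+0.029) + 3×(0.156−0.029)] / (0.069−0.029)
   = 4.59 × 1.4100 / 0.04 = 161.7975

£161.80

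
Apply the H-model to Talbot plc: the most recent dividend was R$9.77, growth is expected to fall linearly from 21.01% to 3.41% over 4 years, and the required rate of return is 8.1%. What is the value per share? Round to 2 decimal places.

R$288.75

H-model: P₀ = D₀[(1+g_L) + H(g_S−g_L)]/(r−g_L), with H = 4/2 = 2.
P₀ = 9.77 × [(1+0.0341) + 2×(0.2101−0.0341)] / (0.081−0.0341)
   = 9.77 × 1.3861 / 0.0469 = 288.7462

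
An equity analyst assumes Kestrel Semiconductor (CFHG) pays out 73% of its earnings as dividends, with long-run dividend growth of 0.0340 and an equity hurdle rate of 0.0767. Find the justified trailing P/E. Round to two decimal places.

Justified trailing P/E = b(1+g)/(r−g) = 0.73×(1+0.034)/(0.0767−0.034) = 17.6773

17.68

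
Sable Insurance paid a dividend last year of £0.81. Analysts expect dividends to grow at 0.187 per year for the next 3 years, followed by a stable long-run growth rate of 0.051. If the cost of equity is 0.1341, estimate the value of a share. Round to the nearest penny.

£14.41

Two-stage DDM. Project D₁…D_3 at 0.187, terminal growth 0.051, discount at r = 0.1341.
D_1 = 0.9615
D_2 = 1.1413
D_3 = 1.3547
Terminal value at t=3: TV = D_4/(r−g) = 1.4238/(0.1341−0.051) = 17.1332
P₀ = 0.9615/(1+0.1341)^1 + 1.1413/(1+0.1341)^2 + 1.3547/(1+0.1341)^3 + 17.1332/(1+0.1341)^3 = 14.4097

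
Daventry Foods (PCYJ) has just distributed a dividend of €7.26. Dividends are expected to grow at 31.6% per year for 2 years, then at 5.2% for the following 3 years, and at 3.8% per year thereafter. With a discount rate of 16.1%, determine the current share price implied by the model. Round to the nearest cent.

Three-stage DDM. Project D₁…D_5; terminal Gordon value at t=5 with g = 0.038; discount at r = 0.161.
D_1 = 9.5542
D_2 = 12.5733
D_3 = 13.2271
D_4 = 13.9149
D_5 = 14.6385
TV_5 = 15.1947/(0.161−0.038) = 123.5344
P₀ = Σ Dₜ/(1+r)ᵗ + TV_5/(1+r)^5 = 99.1710

€99.17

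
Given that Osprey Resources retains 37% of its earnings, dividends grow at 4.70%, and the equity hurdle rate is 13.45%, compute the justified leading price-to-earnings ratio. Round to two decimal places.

Payout ratio b = 1 − 0.37 = 0.63.
Justified leading P/E = b/(r−g) = 0.63/(0.1345−0.047) = 7.2000

7.20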